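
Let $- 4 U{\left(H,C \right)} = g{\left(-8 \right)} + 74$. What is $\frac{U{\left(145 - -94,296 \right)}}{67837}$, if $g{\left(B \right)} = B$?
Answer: $- \frac{3}{12334} \approx -0.00024323$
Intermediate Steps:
$U{\left(H,C \right)} = - \frac{33}{2}$ ($U{\left(H,C \right)} = - \frac{-8 + 74}{4} = \left(- \frac{1}{4}\right) 66 = - \frac{33}{2}$)
$\frac{U{\left(145 - -94,296 \right)}}{67837} = - \frac{33}{2 \cdot 67837} = \left(- \frac{33}{2}\right) \frac{1}{67837} = - \frac{3}{12334}$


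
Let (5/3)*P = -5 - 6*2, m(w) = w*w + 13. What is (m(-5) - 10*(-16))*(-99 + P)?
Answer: -108108/5 ≈ -21622.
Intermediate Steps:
m(w) = 13 + w² (m(w) = w² + 13 = 13 + w²)
P = -51/5 (P = 3*(-5 - 6*2)/5 = 3*(-5 - 12)/5 = (⅗)*(-17) = -51/5 ≈ -10.200)
(m(-5) - 10*(-16))*(-99 + P) = ((13 + (-5)²) - 10*(-16))*(-99 - 51/5) = ((13 + 25) + 160)*(-546/5) = (38 + 160)*(-546/5) = 198*(-546/5) = -108108/5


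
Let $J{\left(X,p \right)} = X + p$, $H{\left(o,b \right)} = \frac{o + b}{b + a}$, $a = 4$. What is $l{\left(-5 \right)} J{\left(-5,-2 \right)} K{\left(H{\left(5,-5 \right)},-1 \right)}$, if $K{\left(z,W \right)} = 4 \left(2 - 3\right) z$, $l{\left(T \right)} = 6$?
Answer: $0$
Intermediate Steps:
$H{\left(o,b \right)} = \frac{b + o}{4 + b}$ ($H{\left(o,b \right)} = \frac{o + b}{b + 4} = \frac{b + o}{4 + b}$)
$K{\left(z,W \right)} = - 4 z$ ($K{\left(z,W \right)} = 4 \left(-1\right) z = - 4 z$)
$l{\left(-5 \right)} J{\left(-5,-2 \right)} K{\left(H{\left(5,-5 \right)},-1 \right)} = 6 \left(-5 - 2\right) \left(- 4 \frac{-5 + 5}{4 - 5}\right) = 6 \left(-7\right) \left(- 4 \frac{1}{-1} \cdot 0\right) = - 42 \left(- 4 \left(\left(-1\right) 0\right)\right) = - 42 \left(\left(-4\right) 0\right) = \left(-42\right) 0 = 0$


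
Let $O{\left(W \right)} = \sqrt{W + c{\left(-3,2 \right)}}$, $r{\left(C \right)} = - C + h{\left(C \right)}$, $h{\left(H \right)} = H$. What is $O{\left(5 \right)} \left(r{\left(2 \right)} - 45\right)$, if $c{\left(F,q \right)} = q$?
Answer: $- 45 \sqrt{7} \approx -119.06$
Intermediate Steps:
$r{\left(C \right)} = 0$ ($r{\left(C \right)} = - C + C = 0$)
$O{\left(W \right)} = \sqrt{2 + W}$ ($O{\left(W \right)} = \sqrt{W + 2} = \sqrt{2 + W}$)
$O{\left(5 \right)} \left(r{\left(2 \right)} - 45\right) = \sqrt{2 + 5} \left(0 - 45\right) = \sqrt{7} \left(0 + \left(-73 + 28\right)\right) = \sqrt{7} \left(0 - 45\right) = \sqrt{7} \left(-45\right) = - 45 \sqrt{7}$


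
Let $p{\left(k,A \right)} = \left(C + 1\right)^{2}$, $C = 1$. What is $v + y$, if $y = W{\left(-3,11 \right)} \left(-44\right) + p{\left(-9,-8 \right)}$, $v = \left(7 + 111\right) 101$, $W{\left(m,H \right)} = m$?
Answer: $12054$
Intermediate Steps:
$p{\left(k,A \right)} = 4$ ($p{\left(k,A \right)} = \left(1 + 1\right)^{2} = 2^{2} = 4$)
$v = 11918$ ($v = 118 \cdot 101 = 11918$)
$y = 136$ ($y = \left(-3\right) \left(-44\right) + 4 = 132 + 4 = 136$)
$v + y = 11918 + 136 = 12054$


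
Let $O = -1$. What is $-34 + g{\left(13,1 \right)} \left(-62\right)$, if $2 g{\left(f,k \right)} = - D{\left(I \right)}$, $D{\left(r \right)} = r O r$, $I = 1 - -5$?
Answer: $-1150$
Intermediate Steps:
$I = 6$ ($I = 1 + 5 = 6$)
$D{\left(r \right)} = - r^{2}$ ($D{\left(r \right)} = r \left(-1\right) r = - r r = - r^{2}$)
$g{\left(f,k \right)} = 18$ ($g{\left(f,k \right)} = \frac{\left(-1\right) \left(- 6^{2}\right)}{2} = \frac{\left(-1\right) \left(\left(-1\right) 36\right)}{2} = \frac{\left(-1\right) \left(-36\right)}{2} = \frac{1}{2} \cdot 36 = 18$)
$-34 + g{\left(13,1 \right)} \left(-62\right) = -34 + 18 \left(-62\right) = -34 - 1116 = -1150$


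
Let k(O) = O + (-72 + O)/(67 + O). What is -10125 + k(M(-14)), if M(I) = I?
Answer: -537453/53 ≈ -10141.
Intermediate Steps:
k(O) = O + (-72 + O)/(67 + O)
-10125 + k(M(-14)) = -10125 + (-72 + (-14)² + 68*(-14))/(67 - 14) = -10125 + (-72 + 196 - 952)/53 = -10125 + (1/53)*(-828) = -10125 - 828/53 = -537453/53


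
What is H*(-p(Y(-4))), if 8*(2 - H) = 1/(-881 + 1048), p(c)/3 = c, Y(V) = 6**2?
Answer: -72117/334 ≈ -215.92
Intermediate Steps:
Y(V) = 36
p(c) = 3*c
H = 2671/1336 (H = 2 - 1/(8*(-881 + 1048)) = 2 - 1/8/167 = 2 - 1/8*1/167 = 2 - 1/1336 = 2671/1336 ≈ 1.9993)
H*(-p(Y(-4))) = 2671*(-3*36)/1336 = 2671*(-1*108)/1336 = (2671/1336)*(-108) = -72117/334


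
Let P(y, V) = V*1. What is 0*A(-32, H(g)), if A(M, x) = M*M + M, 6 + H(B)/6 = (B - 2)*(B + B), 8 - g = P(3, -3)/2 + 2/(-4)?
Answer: 0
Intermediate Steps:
P(y, V) = V
g = 10 (g = 8 - (-3/2 + 2/(-4)) = 8 - (-3*1/2 + 2*(-1/4)) = 8 - (-3/2 - 1/2) = 8 - 1*(-2) = 8 + 2 = 10)
H(B) = -36 + 12*B*(-2 + B) (H(B) = -36 + 6*((B - 2)*(B + B)) = -36 + 6*((-2 + B)*(2*B)) = -36 + 6*(2*B*(-2 + B)) = -36 + 12*B*(-2 + B))
A(M, x) = M + M**2 (A(M, x) = M**2 + M = M + M**2)
0*A(-32, H(g)) = 0*(-32*(1 - 32)) = 0*(-32*(-31)) = 0*992 = 0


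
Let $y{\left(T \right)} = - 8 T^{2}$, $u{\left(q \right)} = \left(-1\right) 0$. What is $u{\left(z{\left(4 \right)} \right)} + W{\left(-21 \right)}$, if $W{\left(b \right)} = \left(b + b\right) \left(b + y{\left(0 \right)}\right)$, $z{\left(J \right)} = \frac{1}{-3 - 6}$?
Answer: $882$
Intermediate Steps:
$z{\left(J \right)} = - \frac{1}{9}$ ($z{\left(J \right)} = \frac{1}{-9} = - \frac{1}{9}$)
$u{\left(q \right)} = 0$
$W{\left(b \right)} = 2 b^{2}$ ($W{\left(b \right)} = \left(b + b\right) \left(b - 8 \cdot 0^{2}\right) = 2 b \left(b - 0\right) = 2 b \left(b + 0\right) = 2 b b = 2 b^{2}$)
$u{\left(z{\left(4 \right)} \right)} + W{\left(-21 \right)} = 0 + 2 \left(-21\right)^{2} = 0 + 2 \cdot 441 = 0 + 882 = 882$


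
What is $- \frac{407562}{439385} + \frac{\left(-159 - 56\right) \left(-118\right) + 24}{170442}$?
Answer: $- \frac{29153969857}{37444829085} \approx -0.77858$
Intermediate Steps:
$- \frac{407562}{439385} + \frac{\left(-159 - 56\right) \left(-118\right) + 24}{170442} = \left(-407562\right) \frac{1}{439385} + \left(\left(-215\right) \left(-118\right) + 24\right) \frac{1}{170442} = - \frac{407562}{439385} + \left(25370 + 24\right) \frac{1}{170442} = - \frac{407562}{439385} + 25394 \cdot \frac{1}{170442} = - \frac{407562}{439385} + \frac{12697}{85221} = - \frac{29153969857}{37444829085}$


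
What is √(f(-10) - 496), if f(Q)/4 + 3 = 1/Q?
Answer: I*√12710/5 ≈ 22.548*I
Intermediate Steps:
f(Q) = -12 + 4/Q
√(f(-10) - 496) = √((-12 + 4/(-10)) - 496) = √((-12 + 4*(-⅒)) - 496) = √((-12 - ⅖) - 496) = √(-62/5 - 496) = √(-2542/5) = I*√12710/5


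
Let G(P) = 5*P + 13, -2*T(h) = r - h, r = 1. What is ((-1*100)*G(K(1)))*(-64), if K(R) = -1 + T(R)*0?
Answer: 51200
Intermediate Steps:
T(h) = -½ + h/2 (T(h) = -(1 - h)/2 = -½ + h/2)
K(R) = -1 (K(R) = -1 + (-½ + R/2)*0 = -1 + 0 = -1)
G(P) = 13 + 5*P
((-1*100)*G(K(1)))*(-64) = ((-1*100)*(13 + 5*(-1)))*(-64) = -100*(13 - 5)*(-64) = -100*8*(-64) = -800*(-64) = 51200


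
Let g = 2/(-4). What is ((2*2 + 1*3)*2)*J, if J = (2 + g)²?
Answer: 63/2 ≈ 31.500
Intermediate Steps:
g = -½ (g = 2*(-¼) = -½ ≈ -0.50000)
J = 9/4 (J = (2 - ½)² = (3/2)² = 9/4 ≈ 2.2500)
((2*2 + 1*3)*2)*J = ((2*2 + 1*3)*2)*(9/4) = ((4 + 3)*2)*(9/4) = (7*2)*(9/4) = 14*(9/4) = 63/2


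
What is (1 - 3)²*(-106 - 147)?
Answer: -1012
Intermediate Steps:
(1 - 3)²*(-106 - 147) = (-2)²*(-253) = 4*(-253) = -1012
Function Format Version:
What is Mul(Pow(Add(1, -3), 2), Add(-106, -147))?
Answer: -1012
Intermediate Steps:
Mul(Pow(Add(1, -3), 2), Add(-106, -147)) = Mul(Pow(-2, 2), -253) = Mul(4, -253) = -1012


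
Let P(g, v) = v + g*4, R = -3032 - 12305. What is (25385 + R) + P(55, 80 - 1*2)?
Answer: 10346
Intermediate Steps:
R = -15337
P(g, v) = v + 4*g
(25385 + R) + P(55, 80 - 1*2) = (25385 - 15337) + ((80 - 1*2) + 4*55) = 10048 + ((80 - 2) + 220) = 10048 + (78 + 220) = 10048 + 298 = 10346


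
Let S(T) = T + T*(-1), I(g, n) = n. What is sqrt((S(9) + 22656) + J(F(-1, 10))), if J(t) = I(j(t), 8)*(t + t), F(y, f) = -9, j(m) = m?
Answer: 4*sqrt(1407) ≈ 150.04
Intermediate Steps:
S(T) = 0 (S(T) = T - T = 0)
J(t) = 16*t (J(t) = 8*(t + t) = 8*(2*t) = 16*t)
sqrt((S(9) + 22656) + J(F(-1, 10))) = sqrt((0 + 22656) + 16*(-9)) = sqrt(22656 - 144) = sqrt(22512) = 4*sqrt(1407)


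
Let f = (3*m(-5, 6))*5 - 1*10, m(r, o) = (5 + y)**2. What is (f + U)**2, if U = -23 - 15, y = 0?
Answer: 106929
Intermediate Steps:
m(r, o) = 25 (m(r, o) = (5 + 0)**2 = 5**2 = 25)
f = 365 (f = (3*25)*5 - 1*10 = 75*5 - 10 = 375 - 10 = 365)
U = -38
(f + U)**2 = (365 - 38)**2 = 327**2 = 106929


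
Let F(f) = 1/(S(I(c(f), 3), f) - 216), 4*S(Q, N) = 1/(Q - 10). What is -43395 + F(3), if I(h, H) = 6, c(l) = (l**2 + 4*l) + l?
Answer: -150016531/3457 ≈ -43395.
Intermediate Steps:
c(l) = l**2 + 5*l
S(Q, N) = 1/(4*(-10 + Q)) (S(Q, N) = 1/(4*(Q - 10)) = 1/(4*(-10 + Q)))
F(f) = -16/3457 (F(f) = 1/(1/(4*(-10 + 6)) - 216) = 1/((1/4)/(-4) - 216) = 1/((1/4)*(-1/4) - 216) = 1/(-1/16 - 216) = 1/(-3457/16) = -16/3457)
-43395 + F(3) = -43395 - 16/3457 = -150016531/3457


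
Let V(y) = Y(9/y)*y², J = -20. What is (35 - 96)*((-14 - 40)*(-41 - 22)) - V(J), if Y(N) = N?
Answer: -207342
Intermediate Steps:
V(y) = 9*y (V(y) = (9/y)*y² = 9*y)
(35 - 96)*((-14 - 40)*(-41 - 22)) - V(J) = (35 - 96)*((-14 - 40)*(-41 - 22)) - 9*(-20) = -(-3294)*(-63) - 1*(-180) = -61*3402 + 180 = -207522 + 180 = -207342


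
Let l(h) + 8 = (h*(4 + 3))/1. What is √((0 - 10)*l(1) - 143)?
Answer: I*√133 ≈ 11.533*I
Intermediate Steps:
l(h) = -8 + 7*h (l(h) = -8 + (h*(4 + 3))/1 = -8 + (h*7)*1 = -8 + (7*h)*1 = -8 + 7*h)
√((0 - 10)*l(1) - 143) = √((0 - 10)*(-8 + 7*1) - 143) = √(-10*(-8 + 7) - 143) = √(-10*(-1) - 143) = √(10 - 143) = √(-133) = I*√133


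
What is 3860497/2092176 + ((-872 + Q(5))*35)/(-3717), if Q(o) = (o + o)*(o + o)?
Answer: 1125080363/123438384 ≈ 9.1145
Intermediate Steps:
Q(o) = 4*o**2 (Q(o) = (2*o)*(2*o) = 4*o**2)
3860497/2092176 + ((-872 + Q(5))*35)/(-3717) = 3860497/2092176 + ((-872 + 4*5**2)*35)/(-3717) = 3860497*(1/2092176) + ((-872 + 4*25)*35)*(-1/3717) = 3860497/2092176 + ((-872 + 100)*35)*(-1/3717) = 3860497/2092176 - 772*35*(-1/3717) = 3860497/2092176 - 27020*(-1/3717) = 3860497/2092176 + 3860/531 = 1125080363/123438384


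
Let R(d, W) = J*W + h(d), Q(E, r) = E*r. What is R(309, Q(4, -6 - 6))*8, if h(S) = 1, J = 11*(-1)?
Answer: 4232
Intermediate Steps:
J = -11
R(d, W) = 1 - 11*W (R(d, W) = -11*W + 1 = 1 - 11*W)
R(309, Q(4, -6 - 6))*8 = (1 - 44*(-6 - 6))*8 = (1 - 44*(-12))*8 = (1 - 11*(-48))*8 = (1 + 528)*8 = 529*8 = 4232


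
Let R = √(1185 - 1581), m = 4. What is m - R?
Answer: 4 - 6*I*√11 ≈ 4.0 - 19.9*I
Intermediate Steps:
R = 6*I*√11 (R = √(-396) = 6*I*√11 ≈ 19.9*I)
m - R = 4 - 6*I*√11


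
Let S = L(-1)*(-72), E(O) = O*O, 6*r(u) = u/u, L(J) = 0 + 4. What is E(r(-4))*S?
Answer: -8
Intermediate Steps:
L(J) = 4
r(u) = ⅙ (r(u) = (u/u)/6 = (⅙)*1 = ⅙)
E(O) = O²
S = -288 (S = 4*(-72) = -288)
E(r(-4))*S = (⅙)²*(-288) = (1/36)*(-288) = -8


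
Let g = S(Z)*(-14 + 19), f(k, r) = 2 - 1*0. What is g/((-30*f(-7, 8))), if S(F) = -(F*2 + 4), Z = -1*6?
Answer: -⅔ ≈ -0.66667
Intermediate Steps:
Z = -6
S(F) = -4 - 2*F (S(F) = -(2*F + 4) = -(4 + 2*F) = -4 - 2*F)
f(k, r) = 2 (f(k, r) = 2 + 0 = 2)
g = 40 (g = (-4 - 2*(-6))*(-14 + 19) = (-4 + 12)*5 = 8*5 = 40)
g/((-30*f(-7, 8))) = 40/((-30*2)) = 40/(-60) = 40*(-1/60) = -⅔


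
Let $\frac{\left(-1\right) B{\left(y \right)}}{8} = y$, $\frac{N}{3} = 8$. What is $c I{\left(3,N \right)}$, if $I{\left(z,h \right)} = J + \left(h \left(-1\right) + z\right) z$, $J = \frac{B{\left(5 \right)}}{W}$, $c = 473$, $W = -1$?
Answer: $-10879$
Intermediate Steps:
$N = 24$ ($N = 3 \cdot 8 = 24$)
$B{\left(y \right)} = - 8 y$
$J = 40$ ($J = \frac{\left(-8\right) 5}{-1} = \left(-40\right) \left(-1\right) = 40$)
$I{\left(z,h \right)} = 40 + z \left(z - h\right)$ ($I{\left(z,h \right)} = 40 + \left(h \left(-1\right) + z\right) z = 40 + \left(- h + z\right) z = 40 + \left(z - h\right) z = 40 + z \left(z - h\right)$)
$c I{\left(3,N \right)} = 473 \left(40 + 3^{2} - 24 \cdot 3\right) = 473 \left(40 + 9 - 72\right) = 473 \left(-23\right) = -10879$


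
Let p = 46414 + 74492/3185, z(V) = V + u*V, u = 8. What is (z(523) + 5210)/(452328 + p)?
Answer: 31585645/1588567762 ≈ 0.019883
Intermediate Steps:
z(V) = 9*V (z(V) = V + 8*V = 9*V)
p = 147903082/3185 (p = 46414 + 74492*(1/3185) = 46414 + 74492/3185 = 147903082/3185 ≈ 46437.)
(z(523) + 5210)/(452328 + p) = (9*523 + 5210)/(452328 + 147903082/3185) = (4707 + 5210)/(1588567762/3185) = 9917*(3185/1588567762) = 31585645/1588567762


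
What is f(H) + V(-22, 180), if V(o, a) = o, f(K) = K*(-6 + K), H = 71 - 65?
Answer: -22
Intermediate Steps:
H = 6
f(H) + V(-22, 180) = 6*(-6 + 6) - 22 = 6*0 - 22 = 0 - 22 = -22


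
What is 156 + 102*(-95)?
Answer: -9534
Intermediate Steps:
156 + 102*(-95) = 156 - 9690 = -9534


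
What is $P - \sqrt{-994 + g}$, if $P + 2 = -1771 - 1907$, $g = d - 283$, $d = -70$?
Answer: $-3680 - i \sqrt{1347} \approx -3680.0 - 36.701 i$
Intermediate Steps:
$g = -353$ ($g = -70 - 283 = -353$)
$P = -3680$ ($P = -2 - 3678 = -3680$)
$P - \sqrt{-994 + g} = -3680 - \sqrt{-994 - 353} = -3680 - \sqrt{-1347} = -3680 - i \sqrt{1347}$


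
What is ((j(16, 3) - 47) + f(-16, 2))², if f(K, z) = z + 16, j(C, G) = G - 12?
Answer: 1444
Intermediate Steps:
j(C, G) = -12 + G
f(K, z) = 16 + z
((j(16, 3) - 47) + f(-16, 2))² = (((-12 + 3) - 47) + (16 + 2))² = ((-9 - 47) + 18)² = (-56 + 18)² = (-38)² = 1444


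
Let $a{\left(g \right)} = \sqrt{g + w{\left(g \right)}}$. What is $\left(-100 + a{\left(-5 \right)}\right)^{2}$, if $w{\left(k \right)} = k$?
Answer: $\left(100 - i \sqrt{10}\right)^{2} \approx 9990.0 - 632.46 i$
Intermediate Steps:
$a{\left(g \right)} = \sqrt{2} \sqrt{g}$ ($a{\left(g \right)} = \sqrt{g + g} = \sqrt{2 g} = \sqrt{2} \sqrt{g}$)
$\left(-100 + a{\left(-5 \right)}\right)^{2} = \left(-100 + \sqrt{2} \sqrt{-5}\right)^{2} = \left(-100 + \sqrt{2} i \sqrt{5}\right)^{2} = \left(-100 + i \sqrt{10}\right)^{2}$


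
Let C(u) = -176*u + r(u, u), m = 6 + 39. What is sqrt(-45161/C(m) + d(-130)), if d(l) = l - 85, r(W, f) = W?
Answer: 2*I*sqrt(14419685)/525 ≈ 14.466*I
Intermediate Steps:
m = 45
C(u) = -175*u (C(u) = -176*u + u = -175*u)
d(l) = -85 + l
sqrt(-45161/C(m) + d(-130)) = sqrt(-45161/((-175*45)) + (-85 - 130)) = sqrt(-45161/(-7875) - 215) = sqrt(-45161*(-1/7875) - 215) = sqrt(45161/7875 - 215) = sqrt(-1647964/7875) = 2*I*sqrt(14419685)/525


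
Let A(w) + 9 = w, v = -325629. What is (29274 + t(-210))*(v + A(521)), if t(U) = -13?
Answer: -9513248537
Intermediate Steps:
A(w) = -9 + w
(29274 + t(-210))*(v + A(521)) = (29274 - 13)*(-325629 + (-9 + 521)) = 29261*(-325629 + 512) = 29261*(-325117) = -9513248537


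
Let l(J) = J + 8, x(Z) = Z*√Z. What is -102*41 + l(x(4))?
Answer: -4166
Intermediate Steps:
x(Z) = Z^(3/2)
l(J) = 8 + J
-102*41 + l(x(4)) = -102*41 + (8 + 4^(3/2)) = -4182 + (8 + 8) = -4182 + 16 = -4166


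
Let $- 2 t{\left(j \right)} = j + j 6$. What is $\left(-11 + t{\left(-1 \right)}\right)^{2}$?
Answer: $\frac{225}{4} \approx 56.25$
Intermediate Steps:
$t{\left(j \right)} = - \frac{7 j}{2}$ ($t{\left(j \right)} = - \frac{j + j 6}{2} = - \frac{j + 6 j}{2} = - \frac{7 j}{2}$)
$\left(-11 + t{\left(-1 \right)}\right)^{2} = \left(-11 - - \frac{7}{2}\right)^{2} = \left(-11 + \frac{7}{2}\right)^{2} = \left(- \frac{15}{2}\right)^{2} = \frac{225}{4}$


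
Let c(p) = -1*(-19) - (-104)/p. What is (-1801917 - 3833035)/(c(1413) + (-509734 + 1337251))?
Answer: -995273397/146163559 ≈ -6.8093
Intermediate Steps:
c(p) = 19 + 104/p
(-1801917 - 3833035)/(c(1413) + (-509734 + 1337251)) = (-1801917 - 3833035)/((19 + 104/1413) + (-509734 + 1337251)) = -5634952/((19 + 104*(1/1413)) + 827517) = -5634952/((19 + 104/1413) + 827517) = -5634952/(26951/1413 + 827517) = -5634952/1169308472/1413 = -5634952*1413/1169308472 = -995273397/146163559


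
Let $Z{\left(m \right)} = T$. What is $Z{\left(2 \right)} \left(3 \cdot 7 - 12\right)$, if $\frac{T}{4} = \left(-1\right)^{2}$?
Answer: $36$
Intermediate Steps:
$T = 4$ ($T = 4 \left(-1\right)^{2} = 4 \cdot 1 = 4$)
$Z{\left(m \right)} = 4$
$Z{\left(2 \right)} \left(3 \cdot 7 - 12\right) = 4 \left(3 \cdot 7 - 12\right) = 4 \left(21 - 12\right) = 4 \cdot 9 = 36$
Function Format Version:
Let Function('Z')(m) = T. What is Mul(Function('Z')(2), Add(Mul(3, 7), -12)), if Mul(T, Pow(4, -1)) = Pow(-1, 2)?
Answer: 36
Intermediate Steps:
T = 4 (T = Mul(4, Pow(-1, 2)) = Mul(4, 1) = 4)
Function('Z')(m) = 4
Mul(Function('Z')(2), Add(Mul(3, 7), -12)) = Mul(4, Add(Mul(3, 7), -12)) = Mul(4, Add(21, -12)) = Mul(4, 9) = 36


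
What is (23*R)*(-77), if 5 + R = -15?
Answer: 35420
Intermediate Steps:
R = -20 (R = -5 - 15 = -20)
(23*R)*(-77) = (23*(-20))*(-77) = -460*(-77) = 35420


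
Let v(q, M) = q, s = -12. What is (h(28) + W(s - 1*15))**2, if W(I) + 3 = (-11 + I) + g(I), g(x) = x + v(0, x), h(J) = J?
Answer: 1600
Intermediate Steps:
g(x) = x (g(x) = x + 0 = x)
W(I) = -14 + 2*I (W(I) = -3 + ((-11 + I) + I) = -3 + (-11 + 2*I) = -14 + 2*I)
(h(28) + W(s - 1*15))**2 = (28 + (-14 + 2*(-12 - 1*15)))**2 = (28 + (-14 + 2*(-12 - 15)))**2 = (28 + (-14 + 2*(-27)))**2 = (28 + (-14 - 54))**2 = (28 - 68)**2 = (-40)**2 = 1600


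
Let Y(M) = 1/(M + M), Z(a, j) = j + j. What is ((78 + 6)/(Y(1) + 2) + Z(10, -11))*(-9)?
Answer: -522/5 ≈ -104.40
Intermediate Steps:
Z(a, j) = 2*j
Y(M) = 1/(2*M)
((78 + 6)/(Y(1) + 2) + Z(10, -11))*(-9) = ((78 + 6)/((½)/1 + 2) + 2*(-11))*(-9) = (84/((½)*1 + 2) - 22)*(-9) = (84/(½ + 2) - 22)*(-9) = (84/(5/2) - 22)*(-9) = (84*(⅖) - 22)*(-9) = (168/5 - 22)*(-9) = (58/5)*(-9) = -522/5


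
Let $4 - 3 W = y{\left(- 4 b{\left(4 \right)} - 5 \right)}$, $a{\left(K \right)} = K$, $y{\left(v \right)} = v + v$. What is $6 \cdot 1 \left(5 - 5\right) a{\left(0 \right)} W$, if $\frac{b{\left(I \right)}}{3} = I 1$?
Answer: $0$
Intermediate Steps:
$b{\left(I \right)} = 3 I$ ($b{\left(I \right)} = 3 I 1 = 3 I$)
$y{\left(v \right)} = 2 v$
$W = \frac{110}{3}$ ($W = \frac{4}{3} - \frac{2 \left(- 4 \cdot 3 \cdot 4 - 5\right)}{3} = \frac{4}{3} - \frac{2 \left(\left(-4\right) 12 - 5\right)}{3} = \frac{4}{3} - \frac{2 \left(-48 - 5\right)}{3} = \frac{4}{3} - \frac{2 \left(-53\right)}{3} = \frac{4}{3} - - \frac{106}{3} = \frac{4}{3} + \frac{106}{3} = \frac{110}{3} \approx 36.667$)
$6 \cdot 1 \left(5 - 5\right) a{\left(0 \right)} W = 6 \cdot 1 \left(5 - 5\right) 0 \cdot \frac{110}{3} = 6 \cdot 1 \cdot 0 \cdot 0 \cdot \frac{110}{3} = 6 \cdot 0 \cdot 0 \cdot \frac{110}{3} = 6 \cdot 0 \cdot \frac{110}{3} = 0 \cdot \frac{110}{3} = 0$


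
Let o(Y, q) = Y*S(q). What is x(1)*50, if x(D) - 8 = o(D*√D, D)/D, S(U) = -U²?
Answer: 350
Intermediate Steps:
o(Y, q) = -Y*q² (o(Y, q) = Y*(-q²) = -Y*q²)
x(D) = 8 - D^(5/2) (x(D) = 8 + (-D*√D*D²)/D = 8 + (-D^(3/2)*D²)/D = 8 + (-D^(7/2))/D = 8 - D^(5/2))
x(1)*50 = (8 - 1^(5/2))*50 = (8 - 1*1)*50 = (8 - 1)*50 = 7*50 = 350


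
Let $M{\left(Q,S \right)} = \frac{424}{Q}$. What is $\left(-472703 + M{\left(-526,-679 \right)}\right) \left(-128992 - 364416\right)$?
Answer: $\frac{61341025802208}{263} \approx 2.3324 \cdot 10^{11}$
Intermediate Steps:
$\left(-472703 + M{\left(-526,-679 \right)}\right) \left(-128992 - 364416\right) = \left(-472703 + \frac{424}{-526}\right) \left(-128992 - 364416\right) = \left(-472703 + 424 \left(- \frac{1}{526}\right)\right) \left(-493408\right) = \left(-472703 - \frac{212}{263}\right) \left(-493408\right) = \left(- \frac{124321101}{263}\right) \left(-493408\right) = \frac{61341025802208}{263}$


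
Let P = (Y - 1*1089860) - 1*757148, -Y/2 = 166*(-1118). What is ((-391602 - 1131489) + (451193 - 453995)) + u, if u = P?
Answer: -3001725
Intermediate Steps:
Y = 371176 (Y = -332*(-1118) = -2*(-185588) = 371176)
P = -1475832 (P = (371176 - 1*1089860) - 1*757148 = (371176 - 1089860) - 757148 = -718684 - 757148 = -1475832)
u = -1475832
((-391602 - 1131489) + (451193 - 453995)) + u = ((-391602 - 1131489) + (451193 - 453995)) - 1475832 = (-1523091 - 2802) - 1475832 = -1525893 - 1475832 = -3001725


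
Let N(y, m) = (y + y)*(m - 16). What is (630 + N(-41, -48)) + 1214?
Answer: 7092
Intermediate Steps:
N(y, m) = 2*y*(-16 + m) (N(y, m) = (2*y)*(-16 + m) = 2*y*(-16 + m))
(630 + N(-41, -48)) + 1214 = (630 + 2*(-41)*(-16 - 48)) + 1214 = (630 + 2*(-41)*(-64)) + 1214 = (630 + 5248) + 1214 = 5878 + 1214 = 7092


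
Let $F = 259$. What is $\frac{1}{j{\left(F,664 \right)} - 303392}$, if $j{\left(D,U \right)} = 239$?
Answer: $- \frac{1}{303153} \approx -3.2987 \cdot 10^{-6}$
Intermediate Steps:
$\frac{1}{j{\left(F,664 \right)} - 303392} = \frac{1}{239 - 303392} = \frac{1}{-303153} = - \frac{1}{303153}$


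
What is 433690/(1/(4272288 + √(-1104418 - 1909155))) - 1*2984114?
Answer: 1852845598606 + 433690*I*√3013573 ≈ 1.8528e+12 + 7.5287e+8*I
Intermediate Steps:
433690/(1/(4272288 + √(-1104418 - 1909155))) - 1*2984114 = 433690/(1/(4272288 + √(-3013573))) - 2984114 = 433690/(1/(4272288 + I*√3013573)) - 2984114 = 433690*(4272288 + I*√3013573) - 2984114 = (1852848582720 + 433690*I*√3013573) - 2984114 = 1852845598606 + 433690*I*√3013573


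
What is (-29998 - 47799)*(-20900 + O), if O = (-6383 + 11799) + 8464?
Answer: 546134940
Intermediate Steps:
O = 13880 (O = 5416 + 8464 = 13880)
(-29998 - 47799)*(-20900 + O) = (-29998 - 47799)*(-20900 + 13880) = -77797*(-7020) = 546134940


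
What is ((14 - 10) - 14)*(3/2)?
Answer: -15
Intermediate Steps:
((14 - 10) - 14)*(3/2) = (4 - 14)*(3*(½)) = -10*3/2 = -15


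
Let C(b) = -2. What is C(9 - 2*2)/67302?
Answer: -1/33651 ≈ -2.9717e-5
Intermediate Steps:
C(9 - 2*2)/67302 = -2/67302 = -2*1/67302 = -1/33651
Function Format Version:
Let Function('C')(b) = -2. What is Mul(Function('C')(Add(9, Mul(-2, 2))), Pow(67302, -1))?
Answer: Rational(-1, 33651) ≈ -2.9717e-5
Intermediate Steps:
Mul(Function('C')(Add(9, Mul(-2, 2))), Pow(67302, -1)) = Mul(-2, Pow(67302, -1)) = Mul(-2, Rational(1, 67302)) = Rational(-1, 33651)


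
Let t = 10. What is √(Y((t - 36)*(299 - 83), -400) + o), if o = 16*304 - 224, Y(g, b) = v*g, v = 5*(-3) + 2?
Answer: 4*√4853 ≈ 278.65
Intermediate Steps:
v = -13 (v = -15 + 2 = -13)
Y(g, b) = -13*g
o = 4640 (o = 4864 - 224 = 4640)
√(Y((t - 36)*(299 - 83), -400) + o) = √(-13*(10 - 36)*(299 - 83) + 4640) = √(-(-338)*216 + 4640) = √(-13*(-5616) + 4640) = √(73008 + 4640) = √77648 = 4*√4853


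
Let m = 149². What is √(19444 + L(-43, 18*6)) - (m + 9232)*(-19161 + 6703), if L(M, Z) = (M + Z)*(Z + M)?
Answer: 391592314 + √23669 ≈ 3.9159e+8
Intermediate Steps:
m = 22201
L(M, Z) = (M + Z)² (L(M, Z) = (M + Z)*(M + Z) = (M + Z)²)
√(19444 + L(-43, 18*6)) - (m + 9232)*(-19161 + 6703) = √(19444 + (-43 + 18*6)²) - (22201 + 9232)*(-19161 + 6703) = √(19444 + (-43 + 108)²) - 31433*(-12458) = √(19444 + 65²) - 1*(-391592314) = √(19444 + 4225) + 391592314 = √23669 + 391592314 = 391592314 + √23669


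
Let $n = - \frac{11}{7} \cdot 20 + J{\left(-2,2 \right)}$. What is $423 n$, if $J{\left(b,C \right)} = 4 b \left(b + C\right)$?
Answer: $- \frac{93060}{7} \approx -13294.0$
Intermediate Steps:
$J{\left(b,C \right)} = 4 b \left(C + b\right)$
$n = - \frac{220}{7}$ ($n = - \frac{11}{7} \cdot 20 + 4 \left(-2\right) \left(2 - 2\right) = \left(-11\right) \frac{1}{7} \cdot 20 + 4 \left(-2\right) 0 = \left(- \frac{11}{7}\right) 20 + 0 = - \frac{220}{7} + 0 = - \frac{220}{7} \approx -31.429$)
$423 n = 423 \left(- \frac{220}{7}\right) = - \frac{93060}{7}$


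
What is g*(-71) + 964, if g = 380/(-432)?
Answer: 110857/108 ≈ 1026.5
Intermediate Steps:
g = -95/108 (g = 380*(-1/432) = -95/108 ≈ -0.87963)
g*(-71) + 964 = -95/108*(-71) + 964 = 6745/108 + 964 = 110857/108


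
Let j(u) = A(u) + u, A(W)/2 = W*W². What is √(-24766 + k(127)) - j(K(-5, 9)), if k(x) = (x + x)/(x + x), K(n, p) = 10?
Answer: -2010 + I*√24765 ≈ -2010.0 + 157.37*I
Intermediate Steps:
A(W) = 2*W³ (A(W) = 2*(W*W²) = 2*W³)
j(u) = u + 2*u³ (j(u) = 2*u³ + u = u + 2*u³)
k(x) = 1 (k(x) = (2*x)/((2*x)) = (2*x)*(1/(2*x)) = 1)
√(-24766 + k(127)) - j(K(-5, 9)) = √(-24766 + 1) - (10 + 2*10³) = √(-24765) - (10 + 2*1000) = I*√24765 - (10 + 2000) = I*√24765 - 1*2010 = I*√24765 - 2010 = -2010 + I*√24765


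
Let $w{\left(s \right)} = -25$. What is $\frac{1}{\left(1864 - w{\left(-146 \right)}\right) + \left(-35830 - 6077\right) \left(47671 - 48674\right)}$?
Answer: $\frac{1}{42034610} \approx 2.379 \cdot 10^{-8}$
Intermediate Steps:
$\frac{1}{\left(1864 - w{\left(-146 \right)}\right) + \left(-35830 - 6077\right) \left(47671 - 48674\right)} = \frac{1}{\left(1864 - -25\right) + \left(-35830 - 6077\right) \left(47671 - 48674\right)} = \frac{1}{\left(1864 + 25\right) - -42032721} = \frac{1}{1889 + 42032721} = \frac{1}{42034610}$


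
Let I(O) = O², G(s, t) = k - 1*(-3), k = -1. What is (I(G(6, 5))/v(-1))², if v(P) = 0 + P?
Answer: 16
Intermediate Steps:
G(s, t) = 2 (G(s, t) = -1 - 1*(-3) = -1 + 3 = 2)
v(P) = P
(I(G(6, 5))/v(-1))² = (2²/(-1))² = (4*(-1))² = (-4)² = 16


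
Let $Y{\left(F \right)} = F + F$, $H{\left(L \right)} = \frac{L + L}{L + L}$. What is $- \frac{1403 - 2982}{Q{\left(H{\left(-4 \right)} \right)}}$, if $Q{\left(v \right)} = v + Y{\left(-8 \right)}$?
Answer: $- \frac{1579}{15} \approx -105.27$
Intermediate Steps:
$H{\left(L \right)} = 1$ ($H{\left(L \right)} = \frac{2 L}{2 L} = 2 L \frac{1}{2 L} = 1$)
$Y{\left(F \right)} = 2 F$
$Q{\left(v \right)} = -16 + v$ ($Q{\left(v \right)} = v + 2 \left(-8\right) = v - 16 = -16 + v$)
$- \frac{1403 - 2982}{Q{\left(H{\left(-4 \right)} \right)}} = - \frac{1403 - 2982}{-16 + 1} = - \frac{-1579}{-15} = - \frac{\left(-1579\right) \left(-1\right)}{15} = \left(-1\right) \frac{1579}{15} = - \frac{1579}{15}$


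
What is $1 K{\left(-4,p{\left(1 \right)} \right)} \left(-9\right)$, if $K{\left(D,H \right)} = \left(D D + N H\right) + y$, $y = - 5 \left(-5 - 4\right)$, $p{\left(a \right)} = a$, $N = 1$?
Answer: $-558$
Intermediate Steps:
$y = 45$ ($y = \left(-5\right) \left(-9\right) = 45$)
$K{\left(D,H \right)} = 45 + H + D^{2}$ ($K{\left(D,H \right)} = \left(D D + 1 H\right) + 45 = \left(D^{2} + H\right) + 45 = \left(H + D^{2}\right) + 45 = 45 + H + D^{2}$)
$1 K{\left(-4,p{\left(1 \right)} \right)} \left(-9\right) = 1 \left(45 + 1 + \left(-4\right)^{2}\right) \left(-9\right) = 1 \left(45 + 1 + 16\right) \left(-9\right) = 1 \cdot 62 \left(-9\right) = 62 \left(-9\right) = -558$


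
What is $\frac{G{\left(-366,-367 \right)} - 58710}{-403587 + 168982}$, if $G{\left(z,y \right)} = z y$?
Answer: $- \frac{75612}{234605} \approx -0.32229$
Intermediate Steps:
$G{\left(z,y \right)} = y z$
$\frac{G{\left(-366,-367 \right)} - 58710}{-403587 + 168982} = \frac{\left(-367\right) \left(-366\right) - 58710}{-403587 + 168982} = \frac{134322 - 58710}{-234605} = 75612 \left(- \frac{1}{234605}\right) = - \frac{75612}{234605}$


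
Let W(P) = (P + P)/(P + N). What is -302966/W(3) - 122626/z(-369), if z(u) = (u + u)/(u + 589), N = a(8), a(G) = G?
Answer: -191467639/369 ≈ -5.1888e+5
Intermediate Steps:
N = 8
W(P) = 2*P/(8 + P) (W(P) = (P + P)/(P + 8) = (2*P)/(8 + P) = 2*P/(8 + P))
z(u) = 2*u/(589 + u) (z(u) = (2*u)/(589 + u) = 2*u/(589 + u))
-302966/W(3) - 122626/z(-369) = -302966/(2*3/(8 + 3)) - 122626/(2*(-369)/(589 - 369)) = -302966/(2*3/11) - 122626/(2*(-369)/220) = -302966/(2*3*(1/11)) - 122626/(2*(-369)*(1/220)) = -302966/6/11 - 122626/(-369/110) = -302966*11/6 - 122626*(-110/369) = -1666313/3 + 13488860/369 = -191467639/369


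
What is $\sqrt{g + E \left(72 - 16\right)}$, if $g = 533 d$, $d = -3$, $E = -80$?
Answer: $i \sqrt{6079} \approx 77.968 i$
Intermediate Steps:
$g = -1599$ ($g = 533 \left(-3\right) = -1599$)
$\sqrt{g + E \left(72 - 16\right)} = \sqrt{-1599 - 80 \left(72 - 16\right)} = \sqrt{-1599 - 4480} = \sqrt{-6079} = i \sqrt{6079}$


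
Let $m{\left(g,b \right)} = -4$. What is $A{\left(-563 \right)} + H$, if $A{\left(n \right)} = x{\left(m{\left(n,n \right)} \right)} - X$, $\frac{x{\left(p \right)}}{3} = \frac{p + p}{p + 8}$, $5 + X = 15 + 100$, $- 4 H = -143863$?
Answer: $\frac{143399}{4} \approx 35850.0$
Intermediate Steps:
$H = \frac{143863}{4}$ ($H = \left(- \frac{1}{4}\right) \left(-143863\right) = \frac{143863}{4} \approx 35966.0$)
$X = 110$ ($X = -5 + \left(15 + 100\right) = -5 + 115 = 110$)
$x{\left(p \right)} = \frac{6 p}{8 + p}$ ($x{\left(p \right)} = 3 \frac{p + p}{p + 8} = 3 \frac{2 p}{8 + p} = \frac{6 p}{8 + p}$)
$A{\left(n \right)} = -116$ ($A{\left(n \right)} = 6 \left(-4\right) \frac{1}{8 - 4} - 110 = 6 \left(-4\right) \frac{1}{4} - 110 = -6 - 110 = -116$)
$A{\left(-563 \right)} + H = -116 + \frac{143863}{4} = \frac{143399}{4}$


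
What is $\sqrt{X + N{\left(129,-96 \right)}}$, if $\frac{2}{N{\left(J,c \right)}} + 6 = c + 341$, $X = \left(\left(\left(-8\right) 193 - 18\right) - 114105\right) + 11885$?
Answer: $\frac{2 i \sqrt{1482032786}}{239} \approx 322.15 i$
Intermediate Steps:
$X = -103782$ ($X = \left(\left(-1544 - 18\right) - 114105\right) + 11885 = \left(-1562 - 114105\right) + 11885 = -115667 + 11885 = -103782$)
$N{\left(J,c \right)} = \frac{2}{335 + c}$ ($N{\left(J,c \right)} = \frac{2}{-6 + \left(c + 341\right)} = \frac{2}{-6 + \left(341 + c\right)} = \frac{2}{335 + c}$)
$\sqrt{X + N{\left(129,-96 \right)}} = \sqrt{-103782 + \frac{2}{335 - 96}} = \sqrt{-103782 + \frac{2}{239}} = \sqrt{- \frac{24803896}{239}} = \frac{2 i \sqrt{1482032786}}{239}$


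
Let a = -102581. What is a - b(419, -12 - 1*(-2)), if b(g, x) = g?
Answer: -103000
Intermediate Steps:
a - b(419, -12 - 1*(-2)) = -102581 - 1*419 = -102581 - 419 = -103000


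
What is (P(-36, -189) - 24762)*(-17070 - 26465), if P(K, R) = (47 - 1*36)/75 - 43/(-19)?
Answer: 307203996112/285 ≈ 1.0779e+9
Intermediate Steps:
P(K, R) = 3434/1425 (P(K, R) = (47 - 36)*(1/75) - 43*(-1/19) = 11*(1/75) + 43/19 = 11/75 + 43/19 = 3434/1425)
(P(-36, -189) - 24762)*(-17070 - 26465) = (3434/1425 - 24762)*(-17070 - 26465) = -35282416/1425*(-43535) = 307203996112/285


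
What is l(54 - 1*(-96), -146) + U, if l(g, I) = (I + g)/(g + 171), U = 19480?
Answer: 6253084/321 ≈ 19480.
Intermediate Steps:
l(g, I) = (I + g)/(171 + g)
l(54 - 1*(-96), -146) + U = (-146 + (54 - 1*(-96)))/(171 + (54 - 1*(-96))) + 19480 = (-146 + (54 + 96))/(171 + (54 + 96)) + 19480 = (-146 + 150)/(171 + 150) + 19480 = 4/321 + 19480 = 6253084/321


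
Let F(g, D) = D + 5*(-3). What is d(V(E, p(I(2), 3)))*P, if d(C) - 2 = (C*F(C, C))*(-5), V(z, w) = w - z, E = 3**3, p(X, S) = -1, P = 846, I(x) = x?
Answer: -5091228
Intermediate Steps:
F(g, D) = -15 + D (F(g, D) = D - 15 = -15 + D)
E = 27
d(C) = 2 - 5*C*(-15 + C) (d(C) = 2 + (C*(-15 + C))*(-5) = 2 - 5*C*(-15 + C))
d(V(E, p(I(2), 3)))*P = (2 - 5*(-1 - 1*27)*(-15 + (-1 - 1*27)))*846 = (2 - 5*(-1 - 27)*(-15 + (-1 - 27)))*846 = (2 - 5*(-28)*(-15 - 28))*846 = (2 - 5*(-28)*(-43))*846 = (2 - 6020)*846 = -6018*846 = -5091228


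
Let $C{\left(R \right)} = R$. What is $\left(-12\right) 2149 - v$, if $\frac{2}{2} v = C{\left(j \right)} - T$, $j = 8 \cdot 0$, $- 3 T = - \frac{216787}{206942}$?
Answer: $- \frac{16009644101}{620826} \approx -25788.0$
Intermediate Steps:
$T = \frac{216787}{620826}$ ($T = - \frac{\left(-216787\right) \frac{1}{206942}}{3} = \left(- \frac{1}{3}\right) \left(- \frac{216787}{206942}\right) = \frac{216787}{620826} \approx 0.34919$)
$j = 0$
$v = - \frac{216787}{620826}$ ($v = 0 - \frac{216787}{620826} = - \frac{216787}{620826} \approx -0.34919$)
$\left(-12\right) 2149 - v = \left(-12\right) 2149 - - \frac{216787}{620826} = -25788 + \frac{216787}{620826} = - \frac{16009644101}{620826}$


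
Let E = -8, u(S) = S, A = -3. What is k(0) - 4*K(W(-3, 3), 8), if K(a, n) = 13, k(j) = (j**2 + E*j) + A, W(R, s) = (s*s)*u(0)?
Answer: -55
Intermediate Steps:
W(R, s) = 0 (W(R, s) = (s*s)*0 = s**2*0 = 0)
k(j) = -3 + j**2 - 8*j (k(j) = (j**2 - 8*j) - 3 = -3 + j**2 - 8*j)
k(0) - 4*K(W(-3, 3), 8) = (-3 + 0**2 - 8*0) - 4*13 = (-3 + 0 + 0) - 52 = -3 - 52 = -55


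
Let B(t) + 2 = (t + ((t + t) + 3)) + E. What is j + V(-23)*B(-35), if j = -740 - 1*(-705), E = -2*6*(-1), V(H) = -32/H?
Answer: -163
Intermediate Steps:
E = 12 (E = -12*(-1) = 12)
B(t) = 13 + 3*t (B(t) = -2 + ((t + ((t + t) + 3)) + 12) = -2 + ((t + (2*t + 3)) + 12) = -2 + ((t + (3 + 2*t)) + 12) = -2 + ((3 + 3*t) + 12) = -2 + (15 + 3*t) = 13 + 3*t)
j = -35 (j = -740 + 705 = -35)
j + V(-23)*B(-35) = -35 + (-32/(-23))*(13 + 3*(-35)) = -35 + (-32*(-1/23))*(13 - 105) = -35 + (32/23)*(-92) = -35 - 128 = -163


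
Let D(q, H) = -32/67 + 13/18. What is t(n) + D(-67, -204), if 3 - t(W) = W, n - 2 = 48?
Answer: -56387/1206 ≈ -46.755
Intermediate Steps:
D(q, H) = 295/1206 (D(q, H) = -32*1/67 + 13*(1/18) = -32/67 + 13/18 = 295/1206)
n = 50 (n = 2 + 48 = 50)
t(W) = 3 - W
t(n) + D(-67, -204) = (3 - 1*50) + 295/1206 = (3 - 50) + 295/1206 = -47 + 295/1206 = -56387/1206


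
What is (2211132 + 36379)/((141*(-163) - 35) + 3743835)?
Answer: 2247511/3720817 ≈ 0.60404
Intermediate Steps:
(2211132 + 36379)/((141*(-163) - 35) + 3743835) = 2247511/((-22983 - 35) + 3743835) = 2247511/(-23018 + 3743835) = 2247511/3720817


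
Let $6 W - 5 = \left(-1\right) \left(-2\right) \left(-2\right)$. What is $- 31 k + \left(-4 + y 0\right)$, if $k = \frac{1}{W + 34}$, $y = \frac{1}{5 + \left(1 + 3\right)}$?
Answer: $- \frac{1006}{205} \approx -4.9073$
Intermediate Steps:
$y = \frac{1}{9}$ ($y = \frac{1}{5 + 4} = \frac{1}{9} \approx 0.11111$)
$W = \frac{1}{6}$ ($W = \frac{5}{6} + \frac{\left(-1\right) \left(-2\right) \left(-2\right)}{6} = \frac{5}{6} + \frac{2 \left(-2\right)}{6} = \frac{5}{6} + \frac{1}{6} \left(-4\right) = \frac{5}{6} - \frac{2}{3} = \frac{1}{6} \approx 0.16667$)
$k = \frac{6}{205}$ ($k = \frac{1}{\frac{1}{6} + 34} = \frac{1}{\frac{205}{6}} = \frac{6}{205} \approx 0.029268$)
$- 31 k + \left(-4 + y 0\right) = \left(-31\right) \frac{6}{205} + \left(-4 + \frac{1}{9} \cdot 0\right) = - \frac{186}{205} + \left(-4 + 0\right) = - \frac{186}{205} - 4 = - \frac{1006}{205}$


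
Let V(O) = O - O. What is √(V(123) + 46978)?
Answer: √46978 ≈ 216.74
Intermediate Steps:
V(O) = 0
√(V(123) + 46978) = √(0 + 46978) = √46978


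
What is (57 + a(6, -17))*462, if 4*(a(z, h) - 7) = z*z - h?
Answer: 71379/2 ≈ 35690.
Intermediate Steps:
a(z, h) = 7 - h/4 + z²/4 (a(z, h) = 7 + (z*z - h)/4 = 7 + (z² - h)/4 = 7 + (-h/4 + z²/4) = 7 - h/4 + z²/4)
(57 + a(6, -17))*462 = (57 + (7 - ¼*(-17) + (¼)*6²))*462 = (57 + (7 + 17/4 + (¼)*36))*462 = (57 + (7 + 17/4 + 9))*462 = (57 + 81/4)*462 = (309/4)*462 = 71379/2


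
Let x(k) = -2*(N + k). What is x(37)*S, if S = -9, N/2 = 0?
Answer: 666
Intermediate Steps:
N = 0 (N = 2*0 = 0)
x(k) = -2*k (x(k) = -2*(0 + k) = -2*k)
x(37)*S = -2*37*(-9) = -74*(-9) = 666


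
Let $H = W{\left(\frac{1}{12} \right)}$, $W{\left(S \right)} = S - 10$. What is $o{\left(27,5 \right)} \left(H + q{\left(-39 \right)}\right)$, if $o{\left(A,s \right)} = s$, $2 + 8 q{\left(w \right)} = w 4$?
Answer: $- \frac{445}{3} \approx -148.33$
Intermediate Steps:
$q{\left(w \right)} = - \frac{1}{4} + \frac{w}{2}$ ($q{\left(w \right)} = - \frac{1}{4} + \frac{w 4}{8} = - \frac{1}{4} + \frac{4 w}{8} = - \frac{1}{4} + \frac{w}{2}$)
$W{\left(S \right)} = -10 + S$ ($W{\left(S \right)} = S - 10 = -10 + S$)
$H = - \frac{119}{12}$ ($H = -10 + \frac{1}{12} = - \frac{119}{12} \approx -9.9167$)
$o{\left(27,5 \right)} \left(H + q{\left(-39 \right)}\right) = 5 \left(- \frac{119}{12} + \left(- \frac{1}{4} + \frac{1}{2} \left(-39\right)\right)\right) = 5 \left(- \frac{119}{12} - \frac{79}{4}\right) = 5 \left(- \frac{89}{3}\right) = - \frac{445}{3}$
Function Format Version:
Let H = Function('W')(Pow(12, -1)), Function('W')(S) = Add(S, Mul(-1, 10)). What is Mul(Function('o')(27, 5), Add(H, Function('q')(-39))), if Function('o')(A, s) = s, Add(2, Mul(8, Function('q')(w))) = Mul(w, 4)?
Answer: Rational(-445, 3) ≈ -148.33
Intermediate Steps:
Function('q')(w) = Add(Rational(-1, 4), Mul(Rational(1, 2), w)) (Function('q')(w) = Add(Rational(-1, 4), Mul(Rational(1, 8), Mul(w, 4))) = Add(Rational(-1, 4), Mul(Rational(1, 8), Mul(4, w))) = Add(Rational(-1, 4), Mul(Rational(1, 2), w)))
Function('W')(S) = Add(-10, S) (Function('W')(S) = Add(S, -10) = Add(-10, S))
H = Rational(-119, 12) (H = Add(-10, Pow(12, -1)) = Add(-10, Rational(1, 12)) = Rational(-119, 12) ≈ -9.9167)
Mul(Function('o')(27, 5), Add(H, Function('q')(-39))) = Mul(5, Add(Rational(-119, 12), Add(Rational(-1, 4), Mul(Rational(1, 2), -39)))) = Mul(5, Add(Rational(-119, 12), Add(Rational(-1, 4), Rational(-39, 2)))) = Mul(5, Add(Rational(-119, 12), Rational(-79, 4))) = Mul(5, Rational(-89, 3)) = Rational(-445, 3)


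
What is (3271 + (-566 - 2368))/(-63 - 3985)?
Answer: -337/4048 ≈ -0.083251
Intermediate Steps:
(3271 + (-566 - 2368))/(-63 - 3985) = (3271 - 2934)/(-4048) = 337*(-1/4048) = -337/4048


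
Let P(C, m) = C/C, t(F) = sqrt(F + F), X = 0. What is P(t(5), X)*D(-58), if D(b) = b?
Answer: -58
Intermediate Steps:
t(F) = sqrt(2)*sqrt(F) (t(F) = sqrt(2*F) = sqrt(2)*sqrt(F))
P(C, m) = 1
P(t(5), X)*D(-58) = 1*(-58) = -58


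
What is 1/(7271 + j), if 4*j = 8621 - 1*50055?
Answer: -2/6175 ≈ -0.00032389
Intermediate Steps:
j = -20717/2 (j = (8621 - 1*50055)/4 = (8621 - 50055)/4 = (¼)*(-41434) = -20717/2 ≈ -10359.)
1/(7271 + j) = 1/(7271 - 20717/2) = 1/(-6175/2) = -2/6175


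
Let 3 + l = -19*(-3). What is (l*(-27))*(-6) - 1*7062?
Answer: 1686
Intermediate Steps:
l = 54 (l = -3 - 19*(-3) = -3 + 57 = 54)
(l*(-27))*(-6) - 1*7062 = (54*(-27))*(-6) - 1*7062 = -1458*(-6) - 7062 = 8748 - 7062 = 1686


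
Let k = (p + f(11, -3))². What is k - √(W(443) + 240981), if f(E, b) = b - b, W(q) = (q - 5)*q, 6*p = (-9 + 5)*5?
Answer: 100/9 - 3*√48335 ≈ -648.45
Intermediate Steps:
p = -10/3 (p = ((-9 + 5)*5)/6 = (-4*5)/6 = (⅙)*(-20) = -10/3 ≈ -3.3333)
W(q) = q*(-5 + q) (W(q) = (-5 + q)*q = q*(-5 + q))
f(E, b) = 0
k = 100/9 (k = (-10/3 + 0)² = (-10/3)² = 100/9 ≈ 11.111)
k - √(W(443) + 240981) = 100/9 - √(443*(-5 + 443) + 240981) = 100/9 - √(443*438 + 240981) = 100/9 - √(194034 + 240981) = 100/9 - √435015 = 100/9 - 3*√48335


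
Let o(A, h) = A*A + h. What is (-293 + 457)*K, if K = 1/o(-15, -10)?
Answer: 164/215 ≈ 0.76279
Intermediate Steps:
o(A, h) = h + A² (o(A, h) = A² + h = h + A²)
K = 1/215 (K = 1/(-10 + (-15)²) = 1/(-10 + 225) = 1/215 ≈ 0.0046512)
(-293 + 457)*K = (-293 + 457)*(1/215) = 164*(1/215) = 164/215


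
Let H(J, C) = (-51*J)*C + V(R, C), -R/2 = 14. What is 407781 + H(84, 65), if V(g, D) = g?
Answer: 129293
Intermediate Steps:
R = -28 (R = -2*14 = -28)
H(J, C) = -28 - 51*C*J (H(J, C) = (-51*J)*C - 28 = -51*C*J - 28 = -28 - 51*C*J)
407781 + H(84, 65) = 407781 + (-28 - 51*65*84) = 407781 + (-28 - 278460) = 407781 - 278488 = 129293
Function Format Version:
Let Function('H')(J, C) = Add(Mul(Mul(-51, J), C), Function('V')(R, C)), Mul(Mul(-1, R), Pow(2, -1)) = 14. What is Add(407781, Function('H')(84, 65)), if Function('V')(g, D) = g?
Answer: 129293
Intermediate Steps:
R = -28 (R = Mul(-2, 14) = -28)
Function('H')(J, C) = Add(-28, Mul(-51, C, J)) (Function('H')(J, C) = Add(Mul(Mul(-51, J), C), -28) = Add(Mul(-51, C, J), -28) = Add(-28, Mul(-51, C, J)))
Add(407781, Function('H')(84, 65)) = Add(407781, Add(-28, Mul(-51, 65, 84))) = Add(407781, Add(-28, -278460)) = Add(407781, -278488) = 129293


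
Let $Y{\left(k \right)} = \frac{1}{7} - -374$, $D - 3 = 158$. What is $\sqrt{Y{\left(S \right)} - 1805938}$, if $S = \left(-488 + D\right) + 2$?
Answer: $\frac{i \sqrt{88472629}}{7} \approx 1343.7 i$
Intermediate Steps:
$D = 161$ ($D = 3 + 158 = 161$)
$S = -325$ ($S = \left(-488 + 161\right) + 2 = -327 + 2 = -325$)
$Y{\left(k \right)} = \frac{2619}{7}$ ($Y{\left(k \right)} = \frac{1}{7} + 374 = \frac{2619}{7}$)
$\sqrt{Y{\left(S \right)} - 1805938} = \sqrt{\frac{2619}{7} - 1805938} = \sqrt{- \frac{12638947}{7}} = \frac{i \sqrt{88472629}}{7}$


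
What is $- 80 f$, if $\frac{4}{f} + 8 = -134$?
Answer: $\frac{160}{71} \approx 2.2535$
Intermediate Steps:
$f = - \frac{2}{71}$ ($f = \frac{4}{-8 - 134} = \frac{4}{-142} = 4 \left(- \frac{1}{142}\right) = - \frac{2}{71} \approx -0.028169$)
$- 80 f = \left(-80\right) \left(- \frac{2}{71}\right) = \frac{160}{71}$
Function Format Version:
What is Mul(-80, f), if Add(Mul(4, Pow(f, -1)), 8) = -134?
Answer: Rational(160, 71) ≈ 2.2535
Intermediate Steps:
f = Rational(-2, 71) (f = Mul(4, Pow(Add(-8, -134), -1)) = Mul(4, Pow(-142, -1)) = Mul(4, Rational(-1, 142)) = Rational(-2, 71) ≈ -0.028169)
Mul(-80, f) = Mul(-80, Rational(-2, 71)) = Rational(160, 71)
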